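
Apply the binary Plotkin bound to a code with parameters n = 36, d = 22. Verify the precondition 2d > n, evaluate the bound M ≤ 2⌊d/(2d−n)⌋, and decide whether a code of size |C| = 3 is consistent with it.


Plotkin bound M ≤ 4; given |C| = 3 ≤ bound (satisfied).

Check applicability: 2d = 44, n = 36.
2d − n = 8 > 0, so Plotkin applies.
Compute d/(2d−n) = 22/8 ≈ 2.7500.
⌊d/(2d−n)⌋ = 2.
Plotkin bound: M ≤ 2·2 = 4.
Given |C| = 3, check: satisfied.
This |C| is below the Plotkin bound.


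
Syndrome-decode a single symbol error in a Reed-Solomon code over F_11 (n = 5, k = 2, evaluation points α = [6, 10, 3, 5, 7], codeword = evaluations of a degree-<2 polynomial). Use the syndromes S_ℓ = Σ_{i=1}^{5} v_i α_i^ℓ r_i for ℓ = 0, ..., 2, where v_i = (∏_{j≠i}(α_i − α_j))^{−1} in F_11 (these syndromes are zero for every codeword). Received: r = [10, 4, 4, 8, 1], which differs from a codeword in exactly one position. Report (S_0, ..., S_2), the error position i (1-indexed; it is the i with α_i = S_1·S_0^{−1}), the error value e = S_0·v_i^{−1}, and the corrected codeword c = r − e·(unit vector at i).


S = (4, 7, 4), error at position 2, error magnitude e = 8, c = [10, 7, 4, 8, 1].

Step 1: column multipliers v_i = (∏_{j≠i}(α_i − α_j))^{−1} mod 11.
  i = 1 (α = 6): (6−10)(6−3)(6−5)(6−7) = (−4)·3·1·(−1) = 12 ≡ 1, so v_1 = 1^{−1} = 1 (mod 11).
  i = 2 (α = 10): (10−6)(10−3)(10−5)(10−7) = 4·7·5·3 = 420 ≡ 2, so v_2 = 2^{−1} = 6 (mod 11).
  i = 3 (α = 3): (3−6)(3−10)(3−5)(3−7) = (−3)·(−7)·(−2)·(−4) = 168 ≡ 3, so v_3 = 3^{−1} = 4 (mod 11).
  i = 4 (α = 5): (5−6)(5−10)(5−3)(5−7) = (−1)·(−5)·2·(−2) = −20 ≡ 2, so v_4 = 2^{−1} = 6 (mod 11).
  i = 5 (α = 7): (7−6)(7−10)(7−3)(7−5) = 1·(−3)·4·2 = −24 ≡ 9, so v_5 = 9^{−1} = 5 (mod 11).
  v = [1, 6, 4, 6, 5].
Step 2: syndromes of r = [10, 4, 4, 8, 1] (all sums mod 11).
  S_0 = Σ v_i r_i = 1·10 + 6·4 + 4·4 + 6·8 + 5·1 = 103 ≡ 4.
  S_1 = Σ v_i α_i r_i = 1·6·10 + 6·10·4 + 4·3·4 + 6·5·8 + 5·7·1 = 623 ≡ 7.
  α_i^2 mod 11 = [3, 1, 9, 3, 5].
  S_2 = Σ v_i α_i^2 r_i = 1·3·10 + 6·1·4 + 4·9·4 + 6·3·8 + 5·5·1 = 367 ≡ 4.
  S = (4, 7, 4) ≠ 0, so r is not a codeword (an error is present).
Step 3: locate the error. For a single error e at position i, S_ℓ = v_i·e·α_i^ℓ, so α_err = S_1/S_0.
  S_0^{−1} = 4^{−1} = 3 (mod 11), so α_err = 7·3 = 21 ≡ 10 = α_2. Error position i = 2.
  Consistency check: S_2/S_1 = 4·8 = 32 ≡ 10 = α_err ✓ (single-error assumption holds).
Step 4: error magnitude e = S_0/v_2 = S_0·∏_{j≠2}(α_2 − α_j) = 4·2 = 8 ≡ 8 (mod 11).
Step 5: correct position 2: c_2 = r_2 − e = 4 − 8 ≡ 7 (mod 11). Hence c = [10, 7, 4, 8, 1].
  Check: interpolating c through the α_i gives m(x) = 9 + 2·x (degree < 2) with m(α_i) = c_i for every i, so c is indeed a codeword.


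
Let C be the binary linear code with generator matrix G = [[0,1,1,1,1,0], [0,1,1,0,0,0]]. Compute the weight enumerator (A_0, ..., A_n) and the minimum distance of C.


Weight distribution: A_0 = 1, A_2 = 2, A_4 = 1. Minimum distance d = 2.

Enumerate all 2^2 = 4 messages m ∈ F_2^2.
For each, compute codeword c = mG in F_2^6, then tally its weight.
  m = 00 → c = 000000, weight = 0.
  m = 10 → c = 011110, weight = 4.
  m = 01 → c = 011000, weight = 2.
  m = 11 → c = 000110, weight = 2.
Tally weights:
  weight 0: 1 codewords.
  weight 2: 2 codewords.
  weight 4: 1 codewords.
Minimum distance d = smallest w > 0 with A_w > 0 = 2.
Sanity: Σ A_w = 4 = 2^2 = 4 ✓.


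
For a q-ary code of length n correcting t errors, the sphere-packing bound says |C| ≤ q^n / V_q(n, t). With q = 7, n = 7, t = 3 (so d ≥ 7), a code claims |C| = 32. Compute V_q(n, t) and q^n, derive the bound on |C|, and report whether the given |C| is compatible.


V_q(n, t) = 8359, q^n = 823543, Hamming bound = 98, |C| = 32 ≤ bound (satisfied).

Step 1: Compute V_q(n, t) = Σ_{j=0}^3 C(n, j) (q−1)^j.
  j = 0: C(7,0)·(6)^0 = 1·1 = 1.
  j = 1: C(7,1)·(6)^1 = 7·6 = 42.
  j = 2: C(7,2)·(6)^2 = 21·36 = 756.
  j = 3: C(7,3)·(6)^3 = 35·216 = 7560.
  V_q(n, t) = 1 + 42 + 756 + 7560 = 8359.
Step 2: q^n = 7^7 = 823543.
Step 3: Hamming bound ⌊q^n / V_q(n,t)⌋ = ⌊823543/8359⌋ = 98.
Step 4: Compare |C| = 32 to 98: satisfied.
The claimed |C| lies below the Hamming bound.


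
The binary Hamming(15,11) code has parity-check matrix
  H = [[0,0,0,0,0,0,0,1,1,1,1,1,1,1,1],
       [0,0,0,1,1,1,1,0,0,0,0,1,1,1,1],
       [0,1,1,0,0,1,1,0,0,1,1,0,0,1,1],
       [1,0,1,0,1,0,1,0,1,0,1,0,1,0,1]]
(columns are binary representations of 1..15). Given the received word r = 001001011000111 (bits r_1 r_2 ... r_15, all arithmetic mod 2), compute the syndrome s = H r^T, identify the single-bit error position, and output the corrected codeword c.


s = (1, 0, 0, 0)^T, error position = 8, corrected codeword c = 001001001000111

Compute s = H r^T mod 2 one row at a time:
  s_1 = 1 + 1 + 0 + 0 + 0 + 1 + 1 + 1 = 5 ≡ 1 (mod 2).
  s_2 = 0 + 0 + 1 + 0 + 0 + 1 + 1 + 1 = 4 ≡ 0 (mod 2).
  s_3 = 0 + 1 + 1 + 0 + 0 + 0 + 1 + 1 = 4 ≡ 0 (mod 2).
  s_4 = 0 + 1 + 0 + 0 + 1 + 0 + 1 + 1 = 4 ≡ 0 (mod 2).
s = (1, 0, 0, 0)^T — this equals column 8 of H (binary 1000), so error is at position 8.
Correct: flip bit 8 of r = 001001011000111 to get c = 001001001000111.


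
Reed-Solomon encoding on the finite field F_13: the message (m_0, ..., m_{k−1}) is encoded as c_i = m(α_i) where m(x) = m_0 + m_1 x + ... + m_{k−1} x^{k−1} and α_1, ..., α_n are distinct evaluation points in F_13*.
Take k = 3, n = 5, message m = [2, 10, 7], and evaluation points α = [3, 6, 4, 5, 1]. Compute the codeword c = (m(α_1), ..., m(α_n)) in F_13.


c = [4, 2, 11, 6, 6]

Message polynomial: m(x) = 2 + 10·x + 7·x^2 (mod 13).
For each evaluation point α_i, compute m(α_i) mod 13:
  α_1 = 3: Horner steps 7 → 5 → 4, so m(3) = 4.
  α_2 = 6: Horner steps 7 → 0 → 2, so m(6) = 2.
  α_3 = 4: Horner steps 7 → 12 → 11, so m(4) = 11.
  α_4 = 5: Horner steps 7 → 6 → 6, so m(5) = 6.
  α_5 = 1: Horner steps 7 → 4 → 6, so m(1) = 6.
Codeword c = [4, 2, 11, 6, 6] ∈ F_13^5.


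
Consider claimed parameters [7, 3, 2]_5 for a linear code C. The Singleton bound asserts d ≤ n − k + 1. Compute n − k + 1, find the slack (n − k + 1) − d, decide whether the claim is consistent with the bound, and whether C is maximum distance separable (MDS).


Singleton RHS = n − k + 1 = 5, slack = 3, bound satisfied, not MDS.

Singleton bound: d ≤ n − k + 1.
Here n = 7, k = 3, so n − k + 1 = 5.
Given d = 2, check d ≤ 5: YES.
Slack = (n − k + 1) − d = 3.
The code is NOT MDS (slack = 3 > 0).
Description: the claimed parameters are [7, 3, 2]_5; such a code would be non-MDS.


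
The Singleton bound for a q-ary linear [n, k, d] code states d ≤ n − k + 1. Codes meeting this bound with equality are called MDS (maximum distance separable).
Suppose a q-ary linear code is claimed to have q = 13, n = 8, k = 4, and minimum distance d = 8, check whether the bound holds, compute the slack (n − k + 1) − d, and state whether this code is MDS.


Singleton RHS = n − k + 1 = 5, slack = -3, bound violated (no such code; not MDS).

Singleton bound: d ≤ n − k + 1.
Here n = 8, k = 4, so n − k + 1 = 5.
Given d = 8, check d ≤ 5: NO.
Slack = (n − k + 1) − d = -3.
The slack is negative: d = 8 exceeds n − k + 1 = 5 by 3, so the Singleton bound is violated and no linear [8, 4, 8]_13 code can exist. In particular it is not MDS (MDS requires d = n − k + 1 exactly).
Description: the claimed parameters are [8, 4, 8]_13; such a code would be impossible (violates the Singleton bound).


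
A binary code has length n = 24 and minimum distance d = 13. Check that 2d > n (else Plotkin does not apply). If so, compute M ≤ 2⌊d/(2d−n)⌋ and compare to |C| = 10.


Plotkin bound M ≤ 12; given |C| = 10 ≤ bound (satisfied).

Check applicability: 2d = 26, n = 24.
2d − n = 2 > 0, so Plotkin applies.
Compute d/(2d−n) = 13/2 ≈ 6.5000.
⌊d/(2d−n)⌋ = 6.
Plotkin bound: M ≤ 2·6 = 12.
Given |C| = 10, check: satisfied.
This |C| is below the Plotkin bound.


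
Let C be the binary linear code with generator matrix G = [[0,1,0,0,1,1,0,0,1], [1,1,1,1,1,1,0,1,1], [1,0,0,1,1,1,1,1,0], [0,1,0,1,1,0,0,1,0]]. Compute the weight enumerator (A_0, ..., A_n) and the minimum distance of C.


Weight distribution: A_0 = 1, A_4 = 10, A_6 = 4, A_8 = 1. Minimum distance d = 4.

Enumerate all 2^4 = 16 messages m ∈ F_2^4.
For each, compute codeword c = mG in F_2^9, then tally its weight.
  m = 0000 → c = 000000000, weight = 0.
  m = 1000 → c = 010011001, weight = 4.
  m = 0100 → c = 111111011, weight = 8.
  m = 1100 → c = 101100010, weight = 4.
  m = 0010 → c = 100111110, weight = 6.
  m = 1010 → c = 110100111, weight = 6.
  m = 0110 → c = 011000101, weight = 4.
  m = 1110 → c = 001011100, weight = 4.
  m = 0001 → c = 010110010, weight = 4.
  m = 1001 → c = 000101011, weight = 4.
  m = 0101 → c = 101001001, weight = 4.
  m = 1101 → c = 111010000, weight = 4.
  m = 0011 → c = 110001100, weight = 4.
  m = 1011 → c = 100010101, weight = 4.
  m = 0111 → c = 001110111, weight = 6.
  m = 1111 → c = 011101110, weight = 6.
Tally weights:
  weight 0: 1 codewords.
  weight 4: 10 codewords.
  weight 6: 4 codewords.
  weight 8: 1 codewords.
Minimum distance d = smallest w > 0 with A_w > 0 = 4.
Sanity: Σ A_w = 16 = 2^4 = 16 ✓.


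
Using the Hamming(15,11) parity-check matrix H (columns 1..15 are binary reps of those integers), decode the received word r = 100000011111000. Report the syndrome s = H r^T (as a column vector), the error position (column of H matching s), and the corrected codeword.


s = (1, 1, 0, 1)^T, error position = 13, corrected codeword c = 100000011111100

Compute s = H r^T mod 2 one row at a time:
  s_1 = 1 + 1 + 1 + 1 + 1 + 0 + 0 + 0 = 5 ≡ 1 (mod 2).
  s_2 = 0 + 0 + 0 + 0 + 1 + 0 + 0 + 0 = 1 ≡ 1 (mod 2).
  s_3 = 0 + 0 + 0 + 0 + 1 + 1 + 0 + 0 = 2 ≡ 0 (mod 2).
  s_4 = 1 + 0 + 0 + 0 + 1 + 1 + 0 + 0 = 3 ≡ 1 (mod 2).
s = (1, 1, 0, 1)^T — this equals column 13 of H (binary 1101), so error is at position 13.
Correct: flip bit 13 of r = 100000011111000 to get c = 100000011111100.


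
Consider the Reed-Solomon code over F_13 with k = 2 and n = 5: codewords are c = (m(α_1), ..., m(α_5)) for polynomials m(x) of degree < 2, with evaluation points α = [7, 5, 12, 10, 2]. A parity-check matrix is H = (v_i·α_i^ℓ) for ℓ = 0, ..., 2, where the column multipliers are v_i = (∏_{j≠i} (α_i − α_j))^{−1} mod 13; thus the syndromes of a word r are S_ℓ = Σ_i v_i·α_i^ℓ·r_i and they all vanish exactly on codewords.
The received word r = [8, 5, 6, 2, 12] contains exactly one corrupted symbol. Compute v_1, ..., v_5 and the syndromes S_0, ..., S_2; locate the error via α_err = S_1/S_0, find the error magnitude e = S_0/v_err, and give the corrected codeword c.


S = (11, 12, 6), error at position 1, error magnitude e = 12, c = [9, 5, 6, 2, 12].

Step 1: column multipliers v_i = (∏_{j≠i}(α_i − α_j))^{−1} mod 13.
  i = 1 (α = 7): (7−5)(7−12)(7−10)(7−2) = 2·(−5)·(−3)·5 = 150 ≡ 7, so v_1 = 7^{−1} = 2 (mod 13).
  i = 2 (α = 5): (5−7)(5−12)(5−10)(5−2) = (−2)·(−7)·(−5)·3 = −210 ≡ 11, so v_2 = 11^{−1} = 6 (mod 13).
  i = 3 (α = 12): (12−7)(12−5)(12−10)(12−2) = 5·7·2·10 = 700 ≡ 11, so v_3 = 11^{−1} = 6 (mod 13).
  i = 4 (α = 10): (10−7)(10−5)(10−12)(10−2) = 3·5·(−2)·8 = −240 ≡ 7, so v_4 = 7^{−1} = 2 (mod 13).
  i = 5 (α = 2): (2−7)(2−5)(2−12)(2−10) = (−5)·(−3)·(−10)·(−8) = 1200 ≡ 4, so v_5 = 4^{−1} = 10 (mod 13).
  v = [2, 6, 6, 2, 10].
Step 2: syndromes of r = [8, 5, 6, 2, 12] (all sums mod 13).
  S_0 = Σ v_i r_i = 2·8 + 6·5 + 6·6 + 2·2 + 10·12 = 206 ≡ 11.
  S_1 = Σ v_i α_i r_i = 2·7·8 + 6·5·5 + 6·12·6 + 2·10·2 + 10·2·12 = 974 ≡ 12.
  α_i^2 mod 13 = [10, 12, 1, 9, 4].
  S_2 = Σ v_i α_i^2 r_i = 2·10·8 + 6·12·5 + 6·1·6 + 2·9·2 + 10·4·12 = 1072 ≡ 6.
  S = (11, 12, 6) ≠ 0, so r is not a codeword (an error is present).
Step 3: locate the error. For a single error e at position i, S_ℓ = v_i·e·α_i^ℓ, so α_err = S_1/S_0.
  S_0^{−1} = 11^{−1} = 6 (mod 13), so α_err = 12·6 = 72 ≡ 7 = α_1. Error position i = 1.
  Consistency check: S_2/S_1 = 6·12 = 72 ≡ 7 = α_err ✓ (single-error assumption holds).
Step 4: error magnitude e = S_0/v_1 = S_0·∏_{j≠1}(α_1 − α_j) = 11·7 = 77 ≡ 12 (mod 13).
Step 5: correct position 1: c_1 = r_1 − e = 8 − 12 ≡ 9 (mod 13). Hence c = [9, 5, 6, 2, 12].
  Check: interpolating c through the α_i gives m(x) = 8 + 2·x (degree < 2) with m(α_i) = c_i for every i, so c is indeed a codeword.


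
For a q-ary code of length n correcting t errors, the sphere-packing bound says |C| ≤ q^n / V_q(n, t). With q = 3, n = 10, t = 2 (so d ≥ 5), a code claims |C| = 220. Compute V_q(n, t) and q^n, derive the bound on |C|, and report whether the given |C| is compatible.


V_q(n, t) = 201, q^n = 59049, Hamming bound = 293, |C| = 220 ≤ bound (satisfied).

Step 1: Compute V_q(n, t) = Σ_{j=0}^2 C(n, j) (q−1)^j.
  j = 0: C(10,0)·(2)^0 = 1·1 = 1.
  j = 1: C(10,1)·(2)^1 = 10·2 = 20.
  j = 2: C(10,2)·(2)^2 = 45·4 = 180.
  V_q(n, t) = 1 + 20 + 180 = 201.
Step 2: q^n = 3^10 = 59049.
Step 3: Hamming bound ⌊q^n / V_q(n,t)⌋ = ⌊59049/201⌋ = 293.
Step 4: Compare |C| = 220 to 293: satisfied.
The claimed |C| lies below the Hamming bound.


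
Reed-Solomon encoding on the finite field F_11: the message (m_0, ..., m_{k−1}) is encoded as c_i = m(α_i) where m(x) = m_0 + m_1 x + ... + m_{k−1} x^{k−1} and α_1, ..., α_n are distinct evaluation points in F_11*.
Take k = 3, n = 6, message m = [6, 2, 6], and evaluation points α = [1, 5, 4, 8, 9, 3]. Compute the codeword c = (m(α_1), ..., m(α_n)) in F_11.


c = [3, 1, 0, 10, 4, 0]

Message polynomial: m(x) = 6 + 2·x + 6·x^2 (mod 11).
For each evaluation point α_i, compute m(α_i) mod 11:
  α_1 = 1: Horner steps 6 → 8 → 3, so m(1) = 3.
  α_2 = 5: Horner steps 6 → 10 → 1, so m(5) = 1.
  α_3 = 4: Horner steps 6 → 4 → 0, so m(4) = 0.
  α_4 = 8: Horner steps 6 → 6 → 10, so m(8) = 10.
  α_5 = 9: Horner steps 6 → 1 → 4, so m(9) = 4.
  α_6 = 3: Horner steps 6 → 9 → 0, so m(3) = 0.
Codeword c = [3, 1, 0, 10, 4, 0] ∈ F_11^6.


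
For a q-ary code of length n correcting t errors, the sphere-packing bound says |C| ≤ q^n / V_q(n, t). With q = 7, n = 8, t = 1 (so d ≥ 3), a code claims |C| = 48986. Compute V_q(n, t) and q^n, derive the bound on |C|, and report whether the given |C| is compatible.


V_q(n, t) = 49, q^n = 5764801, Hamming bound = 117649, |C| = 48986 ≤ bound (satisfied).

Step 1: Compute V_q(n, t) = Σ_{j=0}^1 C(n, j) (q−1)^j.
  j = 0: C(8,0)·(6)^0 = 1·1 = 1.
  j = 1: C(8,1)·(6)^1 = 8·6 = 48.
  V_q(n, t) = 1 + 48 = 49.
Step 2: q^n = 7^8 = 5764801.
Step 3: Hamming bound ⌊q^n / V_q(n,t)⌋ = ⌊5764801/49⌋ = 117649.
Step 4: Compare |C| = 48986 to 117649: satisfied.
The claimed |C| lies below the Hamming bound.


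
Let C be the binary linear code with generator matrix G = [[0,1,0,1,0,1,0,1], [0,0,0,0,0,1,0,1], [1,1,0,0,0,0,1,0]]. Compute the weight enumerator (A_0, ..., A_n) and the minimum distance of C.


Weight distribution: A_0 = 1, A_2 = 2, A_3 = 2, A_4 = 1, A_5 = 2. Minimum distance d = 2.

Enumerate all 2^3 = 8 messages m ∈ F_2^3.
For each, compute codeword c = mG in F_2^8, then tally its weight.
  m = 000 → c = 00000000, weight = 0.
  m = 100 → c = 01010101, weight = 4.
  m = 010 → c = 00000101, weight = 2.
  m = 110 → c = 01010000, weight = 2.
  m = 001 → c = 11000010, weight = 3.
  m = 101 → c = 10010111, weight = 5.
  m = 011 → c = 11000111, weight = 5.
  m = 111 → c = 10010010, weight = 3.
Tally weights:
  weight 0: 1 codewords.
  weight 2: 2 codewords.
  weight 3: 2 codewords.
  weight 4: 1 codewords.
  weight 5: 2 codewords.
Minimum distance d = smallest w > 0 with A_w > 0 = 2.
Sanity: Σ A_w = 8 = 2^3 = 8 ✓.


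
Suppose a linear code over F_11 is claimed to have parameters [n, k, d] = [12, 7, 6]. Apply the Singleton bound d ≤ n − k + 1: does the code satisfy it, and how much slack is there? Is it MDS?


Singleton RHS = n − k + 1 = 6, slack = 0, bound satisfied, MDS.

Singleton bound: d ≤ n − k + 1.
Here n = 12, k = 7, so n − k + 1 = 6.
Given d = 6, check d ≤ 6: YES.
Slack = (n − k + 1) − d = 0.
The code is MDS (slack = 0).
Description: the claimed parameters are [12, 7, 6]_11; such a code would be MDS (meets Singleton bound).


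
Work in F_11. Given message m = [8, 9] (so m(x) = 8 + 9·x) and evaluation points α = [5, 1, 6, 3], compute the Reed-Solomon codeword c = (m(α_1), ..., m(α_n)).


c = [9, 6, 7, 2]

Message polynomial: m(x) = 8 + 9·x (mod 11).
For each evaluation point α_i, compute m(α_i) mod 11:
  α_1 = 5: Horner steps 9 → 9, so m(5) = 9.
  α_2 = 1: Horner steps 9 → 6, so m(1) = 6.
  α_3 = 6: Horner steps 9 → 7, so m(6) = 7.
  α_4 = 3: Horner steps 9 → 2, so m(3) = 2.
Codeword c = [9, 6, 7, 2] ∈ F_11^4.


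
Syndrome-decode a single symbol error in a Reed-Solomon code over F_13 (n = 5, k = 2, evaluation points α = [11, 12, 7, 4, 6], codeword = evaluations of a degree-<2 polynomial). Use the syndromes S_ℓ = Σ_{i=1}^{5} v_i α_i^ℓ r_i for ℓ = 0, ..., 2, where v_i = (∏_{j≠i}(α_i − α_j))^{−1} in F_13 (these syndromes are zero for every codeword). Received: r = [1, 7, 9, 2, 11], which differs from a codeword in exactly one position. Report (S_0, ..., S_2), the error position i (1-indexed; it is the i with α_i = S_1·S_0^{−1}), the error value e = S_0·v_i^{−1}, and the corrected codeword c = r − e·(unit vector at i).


S = (10, 3, 10), error at position 2, error magnitude e = 8, c = [1, 12, 9, 2, 11].

Step 1: column multipliers v_i = (∏_{j≠i}(α_i − α_j))^{−1} mod 13.
  i = 1 (α = 11): (11−12)(11−7)(11−4)(11−6) = (−1)·4·7·5 = −140 ≡ 3, so v_1 = 3^{−1} = 9 (mod 13).
  i = 2 (α = 12): (12−11)(12−7)(12−4)(12−6) = 1·5·8·6 = 240 ≡ 6, so v_2 = 6^{−1} = 11 (mod 13).
  i = 3 (α = 7): (7−11)(7−12)(7−4)(7−6) = (−4)·(−5)·3·1 = 60 ≡ 8, so v_3 = 8^{−1} = 5 (mod 13).
  i = 4 (α = 4): (4−11)(4−12)(4−7)(4−6) = (−7)·(−8)·(−3)·(−2) = 336 ≡ 11, so v_4 = 11^{−1} = 6 (mod 13).
  i = 5 (α = 6): (6−11)(6−12)(6−7)(6−4) = (−5)·(−6)·(−1)·2 = −60 ≡ 5, so v_5 = 5^{−1} = 8 (mod 13).
  v = [9, 11, 5, 6, 8].
Step 2: syndromes of r = [1, 7, 9, 2, 11] (all sums mod 13).
  S_0 = Σ v_i r_i = 9·1 + 11·7 + 5·9 + 6·2 + 8·11 = 231 ≡ 10.
  S_1 = Σ v_i α_i r_i = 9·11·1 + 11·12·7 + 5·7·9 + 6·4·2 + 8·6·11 = 1914 ≡ 3.
  α_i^2 mod 13 = [4, 1, 10, 3, 10].
  S_2 = Σ v_i α_i^2 r_i = 9·4·1 + 11·1·7 + 5·10·9 + 6·3·2 + 8·10·11 = 1479 ≡ 10.
  S = (10, 3, 10) ≠ 0, so r is not a codeword (an error is present).
Step 3: locate the error. For a single error e at position i, S_ℓ = v_i·e·α_i^ℓ, so α_err = S_1/S_0.
  S_0^{−1} = 10^{−1} = 4 (mod 13), so α_err = 3·4 = 12 ≡ 12 = α_2. Error position i = 2.
  Consistency check: S_2/S_1 = 10·9 = 90 ≡ 12 = α_err ✓ (single-error assumption holds).
Step 4: error magnitude e = S_0/v_2 = S_0·∏_{j≠2}(α_2 − α_j) = 10·6 = 60 ≡ 8 (mod 13).
Step 5: correct position 2: c_2 = r_2 − e = 7 − 8 ≡ 12 (mod 13). Hence c = [1, 12, 9, 2, 11].
  Check: interpolating c through the α_i gives m(x) = 10 + 11·x (degree < 2) with m(α_i) = c_i for every i, so c is indeed a codeword.


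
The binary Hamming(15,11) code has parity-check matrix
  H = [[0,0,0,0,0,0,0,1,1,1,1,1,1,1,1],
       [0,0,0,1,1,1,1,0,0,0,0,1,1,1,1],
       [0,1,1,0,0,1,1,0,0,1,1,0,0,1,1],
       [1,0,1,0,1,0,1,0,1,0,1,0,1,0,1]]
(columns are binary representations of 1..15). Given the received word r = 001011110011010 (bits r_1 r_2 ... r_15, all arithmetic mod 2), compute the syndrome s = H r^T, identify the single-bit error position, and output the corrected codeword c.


s = (0, 1, 1, 0)^T, error position = 6, corrected codeword c = 001010110011010

Compute s = H r^T mod 2 one row at a time:
  s_1 = 1 + 0 + 0 + 1 + 1 + 0 + 1 + 0 = 4 ≡ 0 (mod 2).
  s_2 = 0 + 1 + 1 + 1 + 1 + 0 + 1 + 0 = 5 ≡ 1 (mod 2).
  s_3 = 0 + 1 + 1 + 1 + 0 + 1 + 1 + 0 = 5 ≡ 1 (mod 2).
  s_4 = 0 + 1 + 1 + 1 + 0 + 1 + 0 + 0 = 4 ≡ 0 (mod 2).
s = (0, 1, 1, 0)^T — this equals column 6 of H (binary 0110), so error is at position 6.
Correct: flip bit 6 of r = 001011110011010 to get c = 001010110011010.


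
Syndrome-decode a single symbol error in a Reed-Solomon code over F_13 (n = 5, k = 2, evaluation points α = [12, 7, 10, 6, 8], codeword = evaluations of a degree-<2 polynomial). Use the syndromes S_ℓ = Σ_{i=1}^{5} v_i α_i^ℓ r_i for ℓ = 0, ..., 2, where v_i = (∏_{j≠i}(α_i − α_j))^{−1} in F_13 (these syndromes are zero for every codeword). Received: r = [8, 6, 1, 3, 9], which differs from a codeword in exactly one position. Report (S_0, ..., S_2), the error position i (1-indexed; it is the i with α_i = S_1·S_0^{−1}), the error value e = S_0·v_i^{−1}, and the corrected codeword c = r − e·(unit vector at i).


S = (3, 4, 1), error at position 3, error magnitude e = 12, c = [8, 6, 2, 3, 9].

Step 1: column multipliers v_i = (∏_{j≠i}(α_i − α_j))^{−1} mod 13.
  i = 1 (α = 12): (12−7)(12−10)(12−6)(12−8) = 5·2·6·4 = 240 ≡ 6, so v_1 = 6^{−1} = 11 (mod 13).
  i = 2 (α = 7): (7−12)(7−10)(7−6)(7−8) = (−5)·(−3)·1·(−1) = −15 ≡ 11, so v_2 = 11^{−1} = 6 (mod 13).
  i = 3 (α = 10): (10−12)(10−7)(10−6)(10−8) = (−2)·3·4·2 = −48 ≡ 4, so v_3 = 4^{−1} = 10 (mod 13).
  i = 4 (α = 6): (6−12)(6−7)(6−10)(6−8) = (−6)·(−1)·(−4)·(−2) = 48 ≡ 9, so v_4 = 9^{−1} = 3 (mod 13).
  i = 5 (α = 8): (8−12)(8−7)(8−10)(8−6) = (−4)·1·(−2)·2 = 16 ≡ 3, so v_5 = 3^{−1} = 9 (mod 13).
  v = [11, 6, 10, 3, 9].
Step 2: syndromes of r = [8, 6, 1, 3, 9] (all sums mod 13).
  S_0 = Σ v_i r_i = 11·8 + 6·6 + 10·1 + 3·3 + 9·9 = 224 ≡ 3.
  S_1 = Σ v_i α_i r_i = 11·12·8 + 6·7·6 + 10·10·1 + 3·6·3 + 9·8·9 = 2110 ≡ 4.
  α_i^2 mod 13 = [1, 10, 9, 10, 12].
  S_2 = Σ v_i α_i^2 r_i = 11·1·8 + 6·10·6 + 10·9·1 + 3·10·3 + 9·12·9 = 1600 ≡ 1.
  S = (3, 4, 1) ≠ 0, so r is not a codeword (an error is present).
Step 3: locate the error. For a single error e at position i, S_ℓ = v_i·e·α_i^ℓ, so α_err = S_1/S_0.
  S_0^{−1} = 3^{−1} = 9 (mod 13), so α_err = 4·9 = 36 ≡ 10 = α_3. Error position i = 3.
  Consistency check: S_2/S_1 = 1·10 = 10 ≡ 10 = α_err ✓ (single-error assumption holds).
Step 4: error magnitude e = S_0/v_3 = S_0·∏_{j≠3}(α_3 − α_j) = 3·4 = 12 ≡ 12 (mod 13).
Step 5: correct position 3: c_3 = r_3 − e = 1 − 12 ≡ 2 (mod 13). Hence c = [8, 6, 2, 3, 9].
  Check: interpolating c through the α_i gives m(x) = 11 + 3·x (degree < 2) with m(α_i) = c_i for every i, so c is indeed a codeword.


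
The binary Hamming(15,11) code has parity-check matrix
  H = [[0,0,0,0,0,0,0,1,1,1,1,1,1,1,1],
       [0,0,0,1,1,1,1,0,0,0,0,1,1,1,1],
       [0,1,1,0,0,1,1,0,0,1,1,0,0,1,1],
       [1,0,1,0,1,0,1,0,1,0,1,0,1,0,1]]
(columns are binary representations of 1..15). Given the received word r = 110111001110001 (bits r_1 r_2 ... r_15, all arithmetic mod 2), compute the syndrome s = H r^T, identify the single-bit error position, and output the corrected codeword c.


s = (0, 0, 1, 1)^T, error position = 3, corrected codeword c = 111111001110001

Compute s = H r^T mod 2 one row at a time:
  s_1 = 0 + 1 + 1 + 1 + 0 + 0 + 0 + 1 = 4 ≡ 0 (mod 2).
  s_2 = 1 + 1 + 1 + 0 + 0 + 0 + 0 + 1 = 4 ≡ 0 (mod 2).
  s_3 = 1 + 0 + 1 + 0 + 1 + 1 + 0 + 1 = 5 ≡ 1 (mod 2).
  s_4 = 1 + 0 + 1 + 0 + 1 + 1 + 0 + 1 = 5 ≡ 1 (mod 2).
s = (0, 0, 1, 1)^T — this equals column 3 of H (binary 0011), so error is at position 3.
Correct: flip bit 3 of r = 110111001110001 to get c = 111111001110001.


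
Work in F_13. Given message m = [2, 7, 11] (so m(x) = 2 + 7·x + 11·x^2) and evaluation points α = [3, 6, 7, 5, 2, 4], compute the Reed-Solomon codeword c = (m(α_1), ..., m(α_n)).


c = [5, 11, 5, 0, 8, 11]

Message polynomial: m(x) = 2 + 7·x + 11·x^2 (mod 13).
For each evaluation point α_i, compute m(α_i) mod 13:
  α_1 = 3: Horner steps 11 → 1 → 5, so m(3) = 5.
  α_2 = 6: Horner steps 11 → 8 → 11, so m(6) = 11.
  α_3 = 7: Horner steps 11 → 6 → 5, so m(7) = 5.
  α_4 = 5: Horner steps 11 → 10 → 0, so m(5) = 0.
  α_5 = 2: Horner steps 11 → 3 → 8, so m(2) = 8.
  α_6 = 4: Horner steps 11 → 12 → 11, so m(4) = 11.
Codeword c = [5, 11, 5, 0, 8, 11] ∈ F_13^6.


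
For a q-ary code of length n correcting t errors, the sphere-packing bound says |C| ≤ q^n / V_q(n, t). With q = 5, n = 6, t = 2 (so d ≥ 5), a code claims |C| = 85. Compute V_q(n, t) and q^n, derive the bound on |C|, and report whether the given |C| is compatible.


V_q(n, t) = 265, q^n = 15625, Hamming bound = 58, |C| = 85 > bound (violated).

Step 1: Compute V_q(n, t) = Σ_{j=0}^2 C(n, j) (q−1)^j.
  j = 0: C(6,0)·(4)^0 = 1·1 = 1.
  j = 1: C(6,1)·(4)^1 = 6·4 = 24.
  j = 2: C(6,2)·(4)^2 = 15·16 = 240.
  V_q(n, t) = 1 + 24 + 240 = 265.
Step 2: q^n = 5^6 = 15625.
Step 3: Hamming bound ⌊q^n / V_q(n,t)⌋ = ⌊15625/265⌋ = 58.
Step 4: Compare |C| = 85 to 58: violated.
The claimed |C| lies above the Hamming bound, so no 5-ary code of length 6 with d ≥ 5 can have 85 codewords.


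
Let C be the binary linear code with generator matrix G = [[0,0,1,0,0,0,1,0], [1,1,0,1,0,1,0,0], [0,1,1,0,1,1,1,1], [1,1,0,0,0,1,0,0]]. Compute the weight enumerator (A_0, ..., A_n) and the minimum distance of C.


Weight distribution: A_0 = 1, A_1 = 1, A_2 = 1, A_3 = 3, A_4 = 3, A_5 = 3, A_6 = 3, A_7 = 1. Minimum distance d = 1.

Enumerate all 2^4 = 16 messages m ∈ F_2^4.
For each, compute codeword c = mG in F_2^8, then tally its weight.
  m = 0000 → c = 00000000, weight = 0.
  m = 1000 → c = 00100010, weight = 2.
  m = 0100 → c = 11010100, weight = 4.
  m = 1100 → c = 11110110, weight = 6.
  m = 0010 → c = 01101111, weight = 6.
  m = 1010 → c = 01001101, weight = 4.
  m = 0110 → c = 10111011, weight = 6.
  m = 1110 → c = 10011001, weight = 4.
  m = 0001 → c = 11000100, weight = 3.
  m = 1001 → c = 11100110, weight = 5.
  m = 0101 → c = 00010000, weight = 1.
  m = 1101 → c = 00110010, weight = 3.
  m = 0011 → c = 10101011, weight = 5.
  m = 1011 → c = 10001001, weight = 3.
  m = 0111 → c = 01111111, weight = 7.
  m = 1111 → c = 01011101, weight = 5.
Tally weights:
  weight 0: 1 codewords.
  weight 1: 1 codewords.
  weight 2: 1 codewords.
  weight 3: 3 codewords.
  weight 4: 3 codewords.
  weight 5: 3 codewords.
  weight 6: 3 codewords.
  weight 7: 1 codewords.
Minimum distance d = smallest w > 0 with A_w > 0 = 1.
Sanity: Σ A_w = 16 = 2^4 = 16 ✓.


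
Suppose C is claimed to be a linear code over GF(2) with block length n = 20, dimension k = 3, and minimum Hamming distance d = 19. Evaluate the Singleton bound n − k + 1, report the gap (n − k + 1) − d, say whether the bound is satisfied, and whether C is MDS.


Singleton RHS = n − k + 1 = 18, slack = -1, bound violated (no such code; not MDS).

Singleton bound: d ≤ n − k + 1.
Here n = 20, k = 3, so n − k + 1 = 18.
Given d = 19, check d ≤ 18: NO.
Slack = (n − k + 1) − d = -1.
The slack is negative: d = 19 exceeds n − k + 1 = 18 by 1, so the Singleton bound is violated and no linear [20, 3, 19]_2 code can exist. In particular it is not MDS (MDS requires d = n − k + 1 exactly).
Description: the claimed parameters are [20, 3, 19]_2; such a code would be impossible (violates the Singleton bound).


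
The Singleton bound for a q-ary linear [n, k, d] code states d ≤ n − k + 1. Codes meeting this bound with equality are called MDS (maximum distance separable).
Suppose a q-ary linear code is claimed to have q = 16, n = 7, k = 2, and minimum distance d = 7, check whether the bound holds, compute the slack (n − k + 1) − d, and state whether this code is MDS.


Singleton RHS = n − k + 1 = 6, slack = -1, bound violated (no such code; not MDS).

Singleton bound: d ≤ n − k + 1.
Here n = 7, k = 2, so n − k + 1 = 6.
Given d = 7, check d ≤ 6: NO.
Slack = (n − k + 1) − d = -1.
The slack is negative: d = 7 exceeds n − k + 1 = 6 by 1, so the Singleton bound is violated and no linear [7, 2, 7]_16 code can exist. In particular it is not MDS (MDS requires d = n − k + 1 exactly).
Description: the claimed parameters are [7, 2, 7]_16; such a code would be impossible (violates the Singleton bound).


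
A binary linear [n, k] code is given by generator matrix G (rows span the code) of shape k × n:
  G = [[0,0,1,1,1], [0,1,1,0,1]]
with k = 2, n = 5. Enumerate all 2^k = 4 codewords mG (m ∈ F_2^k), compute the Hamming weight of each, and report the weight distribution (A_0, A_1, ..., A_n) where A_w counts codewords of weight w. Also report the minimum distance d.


Weight distribution: A_0 = 1, A_2 = 1, A_3 = 2. Minimum distance d = 2.

Enumerate all 2^2 = 4 messages m ∈ F_2^2.
For each, compute codeword c = mG in F_2^5, then tally its weight.
  m = 00 → c = 00000, weight = 0.
  m = 10 → c = 00111, weight = 3.
  m = 01 → c = 01101, weight = 3.
  m = 11 → c = 01010, weight = 2.
Tally weights:
  weight 0: 1 codewords.
  weight 2: 1 codewords.
  weight 3: 2 codewords.
Minimum distance d = smallest w > 0 with A_w > 0 = 2.
Sanity: Σ A_w = 4 = 2^2 = 4 ✓.


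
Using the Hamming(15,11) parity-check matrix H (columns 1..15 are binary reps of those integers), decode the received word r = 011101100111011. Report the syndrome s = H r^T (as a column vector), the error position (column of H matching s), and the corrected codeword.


s = (1, 0, 0, 0)^T, error position = 8, corrected codeword c = 011101110111011

Compute s = H r^T mod 2 one row at a time:
  s_1 = 0 + 0 + 1 + 1 + 1 + 0 + 1 + 1 = 5 ≡ 1 (mod 2).
  s_2 = 1 + 0 + 1 + 1 + 1 + 0 + 1 + 1 = 6 ≡ 0 (mod 2).
  s_3 = 1 + 1 + 1 + 1 + 1 + 1 + 1 + 1 = 8 ≡ 0 (mod 2).
  s_4 = 0 + 1 + 0 + 1 + 0 + 1 + 0 + 1 = 4 ≡ 0 (mod 2).
s = (1, 0, 0, 0)^T — this equals column 8 of H (binary 1000), so error is at position 8.
Correct: flip bit 8 of r = 011101100111011 to get c = 011101110111011.


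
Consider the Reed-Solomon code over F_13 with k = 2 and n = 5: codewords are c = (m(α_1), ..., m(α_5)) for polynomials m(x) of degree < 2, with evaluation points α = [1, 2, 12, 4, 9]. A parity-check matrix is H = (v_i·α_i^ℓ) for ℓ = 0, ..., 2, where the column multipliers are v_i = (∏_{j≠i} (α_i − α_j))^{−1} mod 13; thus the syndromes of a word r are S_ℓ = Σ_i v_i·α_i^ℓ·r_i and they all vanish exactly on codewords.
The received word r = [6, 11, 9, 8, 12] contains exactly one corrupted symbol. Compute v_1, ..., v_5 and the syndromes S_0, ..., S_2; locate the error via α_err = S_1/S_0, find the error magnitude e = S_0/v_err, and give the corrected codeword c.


S = (1, 9, 3), error at position 5, error magnitude e = 5, c = [6, 11, 9, 8, 7].

Step 1: column multipliers v_i = (∏_{j≠i}(α_i − α_j))^{−1} mod 13.
  i = 1 (α = 1): (1−2)(1−12)(1−4)(1−9) = (−1)·(−11)·(−3)·(−8) = 264 ≡ 4, so v_1 = 4^{−1} = 10 (mod 13).
  i = 2 (α = 2): (2−1)(2−12)(2−4)(2−9) = 1·(−10)·(−2)·(−7) = −140 ≡ 3, so v_2 = 3^{−1} = 9 (mod 13).
  i = 3 (α = 12): (12−1)(12−2)(12−4)(12−9) = 11·10·8·3 = 2640 ≡ 1, so v_3 = 1^{−1} = 1 (mod 13).
  i = 4 (α = 4): (4−1)(4−2)(4−12)(4−9) = 3·2·(−8)·(−5) = 240 ≡ 6, so v_4 = 6^{−1} = 11 (mod 13).
  i = 5 (α = 9): (9−1)(9−2)(9−12)(9−4) = 8·7·(−3)·5 = −840 ≡ 5, so v_5 = 5^{−1} = 8 (mod 13).
  v = [10, 9, 1, 11, 8].
Step 2: syndromes of r = [6, 11, 9, 8, 12] (all sums mod 13).
  S_0 = Σ v_i r_i = 10·6 + 9·11 + 1·9 + 11·8 + 8·12 = 352 ≡ 1.
  S_1 = Σ v_i α_i r_i = 10·1·6 + 9·2·11 + 1·12·9 + 11·4·8 + 8·9·12 = 1582 ≡ 9.
  α_i^2 mod 13 = [1, 4, 1, 3, 3].
  S_2 = Σ v_i α_i^2 r_i = 10·1·6 + 9·4·11 + 1·1·9 + 11·3·8 + 8·3·12 = 1017 ≡ 3.
  S = (1, 9, 3) ≠ 0, so r is not a codeword (an error is present).
Step 3: locate the error. For a single error e at position i, S_ℓ = v_i·e·α_i^ℓ, so α_err = S_1/S_0.
  S_0^{−1} = 1^{−1} = 1 (mod 13), so α_err = 9·1 = 9 ≡ 9 = α_5. Error position i = 5.
  Consistency check: S_2/S_1 = 3·3 = 9 ≡ 9 = α_err ✓ (single-error assumption holds).
Step 4: error magnitude e = S_0/v_5 = S_0·∏_{j≠5}(α_5 − α_j) = 1·5 = 5 ≡ 5 (mod 13).
Step 5: correct position 5: c_5 = r_5 − e = 12 − 5 ≡ 7 (mod 13). Hence c = [6, 11, 9, 8, 7].
  Check: interpolating c through the α_i gives m(x) = 1 + 5·x (degree < 2) with m(α_i) = c_i for every i, so c is indeed a codeword.


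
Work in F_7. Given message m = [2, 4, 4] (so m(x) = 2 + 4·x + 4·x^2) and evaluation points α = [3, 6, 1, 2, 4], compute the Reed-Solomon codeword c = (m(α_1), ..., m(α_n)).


c = [1, 2, 3, 5, 5]

Message polynomial: m(x) = 2 + 4·x + 4·x^2 (mod 7).
For each evaluation point α_i, compute m(α_i) mod 7:
  α_1 = 3: Horner steps 4 → 2 → 1, so m(3) = 1.
  α_2 = 6: Horner steps 4 → 0 → 2, so m(6) = 2.
  α_3 = 1: Horner steps 4 → 1 → 3, so m(1) = 3.
  α_4 = 2: Horner steps 4 → 5 → 5, so m(2) = 5.
  α_5 = 4: Horner steps 4 → 6 → 5, so m(4) = 5.
Codeword c = [1, 2, 3, 5, 5] ∈ F_7^5.


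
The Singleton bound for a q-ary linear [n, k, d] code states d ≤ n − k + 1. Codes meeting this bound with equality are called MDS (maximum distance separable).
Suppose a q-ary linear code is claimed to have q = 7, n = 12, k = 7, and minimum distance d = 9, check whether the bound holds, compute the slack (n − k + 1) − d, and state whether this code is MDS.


Singleton RHS = n − k + 1 = 6, slack = -3, bound violated (no such code; not MDS).

Singleton bound: d ≤ n − k + 1.
Here n = 12, k = 7, so n − k + 1 = 6.
Given d = 9, check d ≤ 6: NO.
Slack = (n − k + 1) − d = -3.
The slack is negative: d = 9 exceeds n − k + 1 = 6 by 3, so the Singleton bound is violated and no linear [12, 7, 9]_7 code can exist. In particular it is not MDS (MDS requires d = n − k + 1 exactly).
Description: the claimed parameters are [12, 7, 9]_7; such a code would be impossible (violates the Singleton bound).


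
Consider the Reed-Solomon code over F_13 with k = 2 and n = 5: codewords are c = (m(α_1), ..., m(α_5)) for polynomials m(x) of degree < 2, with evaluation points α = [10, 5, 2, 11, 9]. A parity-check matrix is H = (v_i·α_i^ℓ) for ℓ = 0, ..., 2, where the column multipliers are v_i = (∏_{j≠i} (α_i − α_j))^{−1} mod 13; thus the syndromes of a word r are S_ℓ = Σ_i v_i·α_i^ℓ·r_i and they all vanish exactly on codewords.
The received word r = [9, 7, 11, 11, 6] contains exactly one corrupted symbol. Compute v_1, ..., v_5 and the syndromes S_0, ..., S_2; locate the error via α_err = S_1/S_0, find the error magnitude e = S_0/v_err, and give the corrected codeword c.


S = (3, 7, 12), error at position 4, error magnitude e = 12, c = [9, 7, 11, 12, 6].

Step 1: column multipliers v_i = (∏_{j≠i}(α_i − α_j))^{−1} mod 13.
  i = 1 (α = 10): (10−5)(10−2)(10−11)(10−9) = 5·8·(−1)·1 = −40 ≡ 12, so v_1 = 12^{−1} = 12 (mod 13).
  i = 2 (α = 5): (5−10)(5−2)(5−11)(5−9) = (−5)·3·(−6)·(−4) = −360 ≡ 4, so v_2 = 4^{−1} = 10 (mod 13).
  i = 3 (α = 2): (2−10)(2−5)(2−11)(2−9) = (−8)·(−3)·(−9)·(−7) = 1512 ≡ 4, so v_3 = 4^{−1} = 10 (mod 13).
  i = 4 (α = 11): (11−10)(11−5)(11−2)(11−9) = 1·6·9·2 = 108 ≡ 4, so v_4 = 4^{−1} = 10 (mod 13).
  i = 5 (α = 9): (9−10)(9−5)(9−2)(9−11) = (−1)·4·7·(−2) = 56 ≡ 4, so v_5 = 4^{−1} = 10 (mod 13).
  v = [12, 10, 10, 10, 10].
Step 2: syndromes of r = [9, 7, 11, 11, 6] (all sums mod 13).
  S_0 = Σ v_i r_i = 12·9 + 10·7 + 10·11 + 10·11 + 10·6 = 458 ≡ 3.
  S_1 = Σ v_i α_i r_i = 12·10·9 + 10·5·7 + 10·2·11 + 10·11·11 + 10·9·6 = 3400 ≡ 7.
  α_i^2 mod 13 = [9, 12, 4, 4, 3].
  S_2 = Σ v_i α_i^2 r_i = 12·9·9 + 10·12·7 + 10·4·11 + 10·4·11 + 10·3·6 = 2872 ≡ 12.
  S = (3, 7, 12) ≠ 0, so r is not a codeword (an error is present).
Step 3: locate the error. For a single error e at position i, S_ℓ = v_i·e·α_i^ℓ, so α_err = S_1/S_0.
  S_0^{−1} = 3^{−1} = 9 (mod 13), so α_err = 7·9 = 63 ≡ 11 = α_4. Error position i = 4.
  Consistency check: S_2/S_1 = 12·2 = 24 ≡ 11 = α_err ✓ (single-error assumption holds).
Step 4: error magnitude e = S_0/v_4 = S_0·∏_{j≠4}(α_4 − α_j) = 3·4 = 12 ≡ 12 (mod 13).
Step 5: correct position 4: c_4 = r_4 − e = 11 − 12 ≡ 12 (mod 13). Hence c = [9, 7, 11, 12, 6].
  Check: interpolating c through the α_i gives m(x) = 5 + 3·x (degree < 2) with m(α_i) = c_i for every i, so c is indeed a codeword.


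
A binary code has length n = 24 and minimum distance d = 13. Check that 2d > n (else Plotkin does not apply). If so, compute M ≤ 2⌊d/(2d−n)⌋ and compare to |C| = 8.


Plotkin bound M ≤ 12; given |C| = 8 ≤ bound (satisfied).

Check applicability: 2d = 26, n = 24.
2d − n = 2 > 0, so Plotkin applies.
Compute d/(2d−n) = 13/2 ≈ 6.5000.
⌊d/(2d−n)⌋ = 6.
Plotkin bound: M ≤ 2·6 = 12.
Given |C| = 8, check: satisfied.
This |C| is below the Plotkin bound.


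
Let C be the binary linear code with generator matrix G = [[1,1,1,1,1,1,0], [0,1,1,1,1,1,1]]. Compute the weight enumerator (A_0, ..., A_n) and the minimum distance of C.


Weight distribution: A_0 = 1, A_2 = 1, A_6 = 2. Minimum distance d = 2.

Enumerate all 2^2 = 4 messages m ∈ F_2^2.
For each, compute codeword c = mG in F_2^7, then tally its weight.
  m = 00 → c = 0000000, weight = 0.
  m = 10 → c = 1111110, weight = 6.
  m = 01 → c = 0111111, weight = 6.
  m = 11 → c = 1000001, weight = 2.
Tally weights:
  weight 0: 1 codewords.
  weight 2: 1 codewords.
  weight 6: 2 codewords.
Minimum distance d = smallest w > 0 with A_w > 0 = 2.
Sanity: Σ A_w = 4 = 2^2 = 4 ✓.


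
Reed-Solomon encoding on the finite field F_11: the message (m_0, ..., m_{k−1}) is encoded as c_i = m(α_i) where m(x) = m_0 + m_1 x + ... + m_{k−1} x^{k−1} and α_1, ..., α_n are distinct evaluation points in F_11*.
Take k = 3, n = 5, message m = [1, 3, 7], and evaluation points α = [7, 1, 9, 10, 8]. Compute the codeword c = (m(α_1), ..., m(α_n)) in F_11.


c = [2, 0, 1, 5, 0]

Message polynomial: m(x) = 1 + 3·x + 7·x^2 (mod 11).
For each evaluation point α_i, compute m(α_i) mod 11:
  α_1 = 7: Horner steps 7 → 8 → 2, so m(7) = 2.
  α_2 = 1: Horner steps 7 → 10 → 0, so m(1) = 0.
  α_3 = 9: Horner steps 7 → 0 → 1, so m(9) = 1.
  α_4 = 10: Horner steps 7 → 7 → 5, so m(10) = 5.
  α_5 = 8: Horner steps 7 → 4 → 0, so m(8) = 0.
Codeword c = [2, 0, 1, 5, 0] ∈ F_11^5.


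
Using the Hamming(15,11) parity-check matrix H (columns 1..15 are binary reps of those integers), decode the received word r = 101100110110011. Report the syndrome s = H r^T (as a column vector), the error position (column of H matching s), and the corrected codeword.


s = (1, 0, 0, 1)^T, error position = 9, corrected codeword c = 101100111110011

Compute s = H r^T mod 2 one row at a time:
  s_1 = 1 + 0 + 1 + 1 + 0 + 0 + 1 + 1 = 5 ≡ 1 (mod 2).
  s_2 = 1 + 0 + 0 + 1 + 0 + 0 + 1 + 1 = 4 ≡ 0 (mod 2).
  s_3 = 0 + 1 + 0 + 1 + 1 + 1 + 1 + 1 = 6 ≡ 0 (mod 2).
  s_4 = 1 + 1 + 0 + 1 + 0 + 1 + 0 + 1 = 5 ≡ 1 (mod 2).
s = (1, 0, 0, 1)^T — this equals column 9 of H (binary 1001), so error is at position 9.
Correct: flip bit 9 of r = 101100110110011 to get c = 101100111110011.


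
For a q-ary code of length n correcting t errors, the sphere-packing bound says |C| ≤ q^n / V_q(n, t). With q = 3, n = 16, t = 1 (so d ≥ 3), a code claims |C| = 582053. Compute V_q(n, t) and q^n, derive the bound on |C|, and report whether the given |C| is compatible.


V_q(n, t) = 33, q^n = 43046721, Hamming bound = 1304446, |C| = 582053 ≤ bound (satisfied).

Step 1: Compute V_q(n, t) = Σ_{j=0}^1 C(n, j) (q−1)^j.
  j = 0: C(16,0)·(2)^0 = 1·1 = 1.
  j = 1: C(16,1)·(2)^1 = 16·2 = 32.
  V_q(n, t) = 1 + 32 = 33.
Step 2: q^n = 3^16 = 43046721.
Step 3: Hamming bound ⌊q^n / V_q(n,t)⌋ = ⌊43046721/33⌋ = 1304446.
Step 4: Compare |C| = 582053 to 1304446: satisfied.
The claimed |C| lies below the Hamming bound.
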